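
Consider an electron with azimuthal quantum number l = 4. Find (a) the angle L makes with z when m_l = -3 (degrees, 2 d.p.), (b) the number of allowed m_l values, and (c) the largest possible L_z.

For m_l = -3: cos θ = -3/√20, θ ≈ 132.13°.
There are 2l+1 = 9 values of m_l.
L_z,max = lℏ = 4ℏ.

θ(m_l=-3) ≈ 132.13°; 9 values; L_z,max = 4ℏ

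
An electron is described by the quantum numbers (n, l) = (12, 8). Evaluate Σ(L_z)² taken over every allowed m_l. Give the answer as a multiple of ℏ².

Σ(L_z)² = 408 ℏ²

m_l ∈ {-8, -7, -6, -5, -4, -3, -2, -1, 0, 1, 2, 3, 4, 5, 6, 7, 8}.
Σ m_l² = l(l+1)(2l+1)/3 = 8·9·17/3 = 408.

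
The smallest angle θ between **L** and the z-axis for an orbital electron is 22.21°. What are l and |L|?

cos θ_min = l/√(l(l+1)) = √(l/(l+1)), so l/(l+1) = cos²(22.21°) = 0.8571.
Thus l = 0.8571/(1 − 0.8571) ≈ 6.
Then |L| = ℏ√(6·7) = √42 ℏ.

l = 6, |L| = √42 ℏ ≈ 6.481ℏ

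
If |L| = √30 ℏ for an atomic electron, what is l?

|L| = ℏ√(l(l+1)), so l(l+1) = 30.
Solving: l = 5.

l = 5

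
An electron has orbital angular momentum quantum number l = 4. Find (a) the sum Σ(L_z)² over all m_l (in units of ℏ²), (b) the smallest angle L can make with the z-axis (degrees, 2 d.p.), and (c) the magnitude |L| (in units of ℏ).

Σ m_l² = 60, so Σ(L_z)² = 60 ℏ².
cos θ_min = 4/√20, so θ_min ≈ 26.57°.
|L| = ℏ√(4·5) = 2√5 ℏ ≈ 4.472ℏ.

Σ(L_z)² = 60 ℏ²; θ_min ≈ 26.57°; |L| = 2√5 ℏ ≈ 4.472ℏ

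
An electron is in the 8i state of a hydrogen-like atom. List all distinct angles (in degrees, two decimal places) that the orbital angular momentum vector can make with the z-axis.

θ ∈ {22.21°, 39.51°, 51.89°, 62.42°, 72.02°, 81.12°, 90.00°, 98.88°, 107.98°, 117.58°, 128.11°, 140.49°, 157.79°}

The 8i subshell has l = 6.
|L|² = l(l+1)ℏ² = 42ℏ², so |L| = √42 ℏ.
cos θ = m_l/√42 for each m_l ∈ {-6, -5, -4, -3, -2, -1, 0, 1, 2, 3, 4, 5, 6}.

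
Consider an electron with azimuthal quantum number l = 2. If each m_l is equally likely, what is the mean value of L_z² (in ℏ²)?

⟨L_z²⟩ = 2 ℏ²

The allowed m_l values are -2, -1, 0, 1, 2.
⟨L_z²⟩ = ℏ²·(Σ m_l²)/(2l+1) = ℏ²·10/5 = 2ℏ².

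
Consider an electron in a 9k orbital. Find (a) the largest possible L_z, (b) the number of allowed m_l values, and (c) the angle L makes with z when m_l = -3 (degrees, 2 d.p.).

L_z,max = 7ℏ; 15 values; θ(m_l=-3) ≈ 113.63°

For 9k, l = 7.
L_z,max = lℏ = 7ℏ.
There are 2l+1 = 15 values of m_l.
For m_l = -3: cos θ = -3/√56, θ ≈ 113.63°.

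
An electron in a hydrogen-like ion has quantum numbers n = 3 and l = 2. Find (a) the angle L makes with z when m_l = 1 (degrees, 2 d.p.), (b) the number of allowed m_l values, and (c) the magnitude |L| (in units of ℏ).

θ(m_l=1) ≈ 65.91°; 5 values; |L| = √6 ℏ ≈ 2.449ℏ

For m_l = 1: cos θ = 1/√6, θ ≈ 65.91°.
There are 2l+1 = 5 values of m_l.
|L| = ℏ√(2·3) = √6 ℏ ≈ 2.449ℏ.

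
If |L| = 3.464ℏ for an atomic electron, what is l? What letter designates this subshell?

Since |L|² = l(l+1)ℏ², l(l+1) = 12.
The positive root is l = 3.

l = 3 (f orbital)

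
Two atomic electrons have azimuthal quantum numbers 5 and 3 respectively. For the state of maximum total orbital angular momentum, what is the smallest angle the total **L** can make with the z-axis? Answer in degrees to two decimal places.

The total orbital quantum number L ranges from |l₁ − l₂| to l₁ + l₂ in integer steps.
So L can be 2, 3, 4, 5, 6, 7, 8.
The maximum is L = 8, with |L_tot| = ℏ√(8·9) = 6√2 ℏ.
The minimum angle with z is arccos(8/√72) ≈ 19.47°.

θ_min ≈ 19.47°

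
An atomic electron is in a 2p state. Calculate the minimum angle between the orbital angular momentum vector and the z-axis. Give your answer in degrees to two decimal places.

θ_min ≈ 45.00°

For 2p, l = 1.
|L|² = l(l+1)ℏ² = 2ℏ², so |L| = √2 ℏ.
The smallest angle corresponds to the largest L_z, i.e. m_l = l = 1, giving L_z = 1ℏ.
cos θ_min = 1/√2, so θ_min ≈ 45.00°.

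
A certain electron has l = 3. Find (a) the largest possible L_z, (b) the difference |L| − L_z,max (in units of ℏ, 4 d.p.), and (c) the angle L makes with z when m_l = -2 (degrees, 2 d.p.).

L_z,max = 3ℏ; |L|−L_z,max ≈ 0.4641ℏ; θ(m_l=-2) ≈ 125.26°

L_z,max = lℏ = 3ℏ.
|L| − L_z,max = (2√3 − 3)ℏ ≈ 0.4641ℏ.
For m_l = -2: cos θ = -2/√12, θ ≈ 125.26°.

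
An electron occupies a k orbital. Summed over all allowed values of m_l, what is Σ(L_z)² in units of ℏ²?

The letter k corresponds to l = 7.
m_l ∈ {-7, -6, -5, -4, -3, -2, -1, 0, 1, 2, 3, 4, 5, 6, 7}.
Summing m² from −7 to 7: Σ m_l² = 280.

Σ(L_z)² = 280 ℏ²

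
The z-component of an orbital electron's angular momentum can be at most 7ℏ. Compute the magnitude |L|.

The maximum L_z equals lℏ, giving l = 7.
|L| = ℏ√(l(l+1)) = 2√14 ℏ.

|L| = 2√14 ℏ ≈ 7.483ℏ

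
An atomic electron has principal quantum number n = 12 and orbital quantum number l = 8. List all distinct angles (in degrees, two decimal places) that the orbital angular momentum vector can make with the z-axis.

θ ∈ {19.47°, 34.42°, 45.00°, 53.90°, 61.87°, 69.30°, 76.37°, 83.23°, 90.00°, 96.77°, 103.63°, 110.70°, 118.13°, 126.10°, 135.00°, 145.58°, 160.53°}

|L| = √(l(l+1)) ℏ = 6√2 ℏ.
cos θ = m_l/√72 for each m_l ∈ {-8, -7, -6, -5, -4, -3, -2, -1, 0, 1, 2, 3, 4, 5, 6, 7, 8}.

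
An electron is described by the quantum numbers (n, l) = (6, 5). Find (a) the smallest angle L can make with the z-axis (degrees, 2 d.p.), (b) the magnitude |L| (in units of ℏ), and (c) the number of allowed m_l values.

cos θ_min = 5/√30, so θ_min ≈ 24.09°.
|L| = ℏ√(5·6) = √30 ℏ ≈ 5.477ℏ.
There are 2l+1 = 11 values of m_l.

θ_min ≈ 24.09°; |L| = √30 ℏ ≈ 5.477ℏ; 11 values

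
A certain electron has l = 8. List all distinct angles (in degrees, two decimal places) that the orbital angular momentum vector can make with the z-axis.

θ ∈ {19.47°, 34.42°, 45.00°, 53.90°, 61.87°, 69.30°, 76.37°, 83.23°, 90.00°, 96.77°, 103.63°, 110.70°, 118.13°, 126.10°, 135.00°, 145.58°, 160.53°}

|L| = ℏ√(l(l+1)) = 6√2 ℏ.
cos θ = m_l/√72 for each m_l ∈ {-8, -7, -6, -5, -4, -3, -2, -1, 0, 1, 2, 3, 4, 5, 6, 7, 8}.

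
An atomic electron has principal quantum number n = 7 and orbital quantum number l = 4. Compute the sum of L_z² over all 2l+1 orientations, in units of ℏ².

m_l ∈ {-4, -3, -2, -1, 0, 1, 2, 3, 4}.
Σ m_l² = 2·(1 + 4 + 9 + 16) = 60.

Σ(L_z)² = 60 ℏ²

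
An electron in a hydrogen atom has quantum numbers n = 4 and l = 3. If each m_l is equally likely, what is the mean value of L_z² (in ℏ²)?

m_l runs from −3 to 3, i.e. {-3, -2, -1, 0, 1, 2, 3}.
⟨L_z²⟩ = ℏ²·(Σ m_l²)/(2l+1) = ℏ²·28/7 = 4ℏ².

⟨L_z²⟩ = 4 ℏ²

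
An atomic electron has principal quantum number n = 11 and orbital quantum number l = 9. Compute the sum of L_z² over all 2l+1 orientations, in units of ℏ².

Σ(L_z)² = 570 ℏ²

m_l runs from −9 to 9, i.e. {-9, -8, -7, -6, -5, -4, -3, -2, -1, 0, 1, 2, 3, 4, 5, 6, 7, 8, 9}.
Σ m_l² = l(l+1)(2l+1)/3 = 9·10·19/3 = 570.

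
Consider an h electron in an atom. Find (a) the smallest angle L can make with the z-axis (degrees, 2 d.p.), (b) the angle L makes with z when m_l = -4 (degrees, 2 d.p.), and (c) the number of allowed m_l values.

An h state has l = 5.
cos θ_min = 5/√30, so θ_min ≈ 24.09°.
For m_l = -4: cos θ = -4/√30, θ ≈ 136.91°.
There are 2l+1 = 11 values of m_l.

θ_min ≈ 24.09°; θ(m_l=-4) ≈ 136.91°; 11 values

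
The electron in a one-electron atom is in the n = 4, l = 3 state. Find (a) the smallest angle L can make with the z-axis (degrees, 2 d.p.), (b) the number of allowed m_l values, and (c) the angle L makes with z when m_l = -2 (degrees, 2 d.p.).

θ_min ≈ 30.00°; 7 values; θ(m_l=-2) ≈ 125.26°

cos θ_min = 3/√12, so θ_min ≈ 30.00°.
There are 2l+1 = 7 values of m_l.
For m_l = -2: cos θ = -2/√12, θ ≈ 125.26°.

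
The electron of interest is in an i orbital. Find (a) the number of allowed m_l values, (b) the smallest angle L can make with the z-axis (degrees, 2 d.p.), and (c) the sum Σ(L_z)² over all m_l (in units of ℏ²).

An i state has l = 6.
There are 2l+1 = 13 values of m_l.
cos θ_min = 6/√42, so θ_min ≈ 22.21°.
Σ m_l² = 182, so Σ(L_z)² = 182 ℏ².

13 values; θ_min ≈ 22.21°; Σ(L_z)² = 182 ℏ²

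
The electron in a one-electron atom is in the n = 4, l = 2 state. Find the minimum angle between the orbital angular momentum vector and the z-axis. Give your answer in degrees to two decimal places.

|L| = √(l(l+1)) ℏ = √6 ℏ.
The smallest angle corresponds to the largest L_z, i.e. m_l = l = 2, giving L_z = 2ℏ.
cos θ_min = 2/√6, so θ_min ≈ 35.26°.

θ_min ≈ 35.26°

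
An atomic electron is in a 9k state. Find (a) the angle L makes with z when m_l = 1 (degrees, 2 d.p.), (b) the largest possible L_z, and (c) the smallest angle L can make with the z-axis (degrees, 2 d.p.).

The 9k subshell has l = 7.
For m_l = 1: cos θ = 1/√56, θ ≈ 82.32°.
L_z,max = lℏ = 7ℏ.
cos θ_min = 7/√56, so θ_min ≈ 20.70°.

θ(m_l=1) ≈ 82.32°; L_z,max = 7ℏ; θ_min ≈ 20.70°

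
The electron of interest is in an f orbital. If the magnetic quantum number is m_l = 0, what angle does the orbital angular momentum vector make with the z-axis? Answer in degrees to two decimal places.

θ ≈ 90.00°

An f state has l = 3.
|L| = ℏ√(l(l+1)) = 2√3 ℏ.
L_z = m_l ℏ = 0ℏ.
cos θ = L_z/|L| = 0/√12, so θ ≈ 90.00°.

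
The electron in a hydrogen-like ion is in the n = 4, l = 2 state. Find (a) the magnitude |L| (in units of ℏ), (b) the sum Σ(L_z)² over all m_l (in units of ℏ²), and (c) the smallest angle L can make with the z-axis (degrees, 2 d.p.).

|L| = √6 ℏ ≈ 2.449ℏ; Σ(L_z)² = 10 ℏ²; θ_min ≈ 35.26°

|L| = ℏ√(2·3) = √6 ℏ ≈ 2.449ℏ.
Σ m_l² = 10, so Σ(L_z)² = 10 ℏ².
cos θ_min = 2/√6, so θ_min ≈ 35.26°.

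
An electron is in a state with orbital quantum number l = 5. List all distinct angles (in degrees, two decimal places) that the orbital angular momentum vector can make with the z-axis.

|L|² = l(l+1)ℏ² = 30ℏ², so |L| = √30 ℏ.
cos θ = m_l/√30 for each m_l ∈ {-5, -4, -3, -2, -1, 0, 1, 2, 3, 4, 5}.

θ ∈ {24.09°, 43.09°, 56.79°, 68.58°, 79.48°, 90.00°, 100.52°, 111.42°, 123.21°, 136.91°, 155.91°}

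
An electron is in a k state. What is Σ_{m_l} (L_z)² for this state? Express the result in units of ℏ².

Σ(L_z)² = 280 ℏ²

A k state has l = 7.
m_l ∈ {-7, -6, -5, -4, -3, -2, -1, 0, 1, 2, 3, 4, 5, 6, 7}.
Σ m_l² = l(l+1)(2l+1)/3 = 7·8·15/3 = 280.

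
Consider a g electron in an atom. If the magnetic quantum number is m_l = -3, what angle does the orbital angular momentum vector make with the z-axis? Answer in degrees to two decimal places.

A g state has l = 4.
|L| = ℏ√(l(l+1)) = 2√5 ℏ.
L_z = m_l ℏ = −3ℏ.
cos θ = L_z/|L| = -3/√20, so θ ≈ 132.13°.

θ ≈ 132.13°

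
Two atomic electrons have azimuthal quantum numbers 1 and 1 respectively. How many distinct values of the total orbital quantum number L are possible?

3

Angular momentum addition gives L = |l₁ − l₂|, …, l₁ + l₂.
Allowed values: L = 0, 1, 2.
That is 3 values.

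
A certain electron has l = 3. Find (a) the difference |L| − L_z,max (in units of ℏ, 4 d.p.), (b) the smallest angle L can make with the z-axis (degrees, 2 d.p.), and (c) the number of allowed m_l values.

|L|−L_z,max ≈ 0.4641ℏ; θ_min ≈ 30.00°; 7 values

|L| − L_z,max = (2√3 − 3)ℏ ≈ 0.4641ℏ.
cos θ_min = 3/√12, so θ_min ≈ 30.00°.
There are 2l+1 = 7 values of m_l.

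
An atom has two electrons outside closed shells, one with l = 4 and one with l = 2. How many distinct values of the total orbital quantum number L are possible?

Angular momentum addition gives L = |l₁ − l₂|, …, l₁ + l₂.
Allowed values: L = 2, 3, 4, 5, 6.
That is 5 values.

5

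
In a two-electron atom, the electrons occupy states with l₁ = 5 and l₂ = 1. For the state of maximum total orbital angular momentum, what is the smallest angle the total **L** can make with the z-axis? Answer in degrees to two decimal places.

Angular momentum addition gives L = |l₁ − l₂|, …, l₁ + l₂.
Allowed values: L = 4, 5, 6.
The maximum is L = 6, with |L_tot| = ℏ√(6·7) = √42 ℏ.
The minimum angle with z is arccos(6/√42) ≈ 22.21°.

θ_min ≈ 22.21°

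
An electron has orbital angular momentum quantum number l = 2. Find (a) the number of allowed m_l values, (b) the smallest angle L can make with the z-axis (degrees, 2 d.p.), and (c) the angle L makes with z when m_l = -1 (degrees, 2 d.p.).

There are 2l+1 = 5 values of m_l.
cos θ_min = 2/√6, so θ_min ≈ 35.26°.
For m_l = -1: cos θ = -1/√6, θ ≈ 114.09°.

5 values; θ_min ≈ 35.26°; θ(m_l=-1) ≈ 114.09°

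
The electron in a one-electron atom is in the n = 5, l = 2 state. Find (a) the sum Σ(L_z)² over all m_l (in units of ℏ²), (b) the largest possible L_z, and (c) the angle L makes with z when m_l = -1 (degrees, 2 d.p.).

Σ m_l² = 10, so Σ(L_z)² = 10 ℏ².
L_z,max = lℏ = 2ℏ.
For m_l = -1: cos θ = -1/√6, θ ≈ 114.09°.

Σ(L_z)² = 10 ℏ²; L_z,max = 2ℏ; θ(m_l=-1) ≈ 114.09°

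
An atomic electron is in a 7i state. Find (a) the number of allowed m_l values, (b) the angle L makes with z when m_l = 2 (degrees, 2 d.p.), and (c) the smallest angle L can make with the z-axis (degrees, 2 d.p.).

For 7i, l = 6.
There are 2l+1 = 13 values of m_l.
For m_l = 2: cos θ = 2/√42, θ ≈ 72.02°.
cos θ_min = 6/√42, so θ_min ≈ 22.21°.

13 values; θ(m_l=2) ≈ 72.02°; θ_min ≈ 22.21°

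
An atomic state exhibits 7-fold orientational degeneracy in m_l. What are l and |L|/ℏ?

l = 3, |L| = 2√3 ℏ ≈ 3.464ℏ

2l + 1 = 7 ⇒ l = 3.
Then |L| = √(l(l+1)) ℏ = 2√3 ℏ.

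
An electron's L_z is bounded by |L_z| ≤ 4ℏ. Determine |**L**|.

|L| = 2√5 ℏ ≈ 4.472ℏ

Since max m_l = l, l = 4.
Then |L| = ℏ√(4·5) = 2√5 ℏ.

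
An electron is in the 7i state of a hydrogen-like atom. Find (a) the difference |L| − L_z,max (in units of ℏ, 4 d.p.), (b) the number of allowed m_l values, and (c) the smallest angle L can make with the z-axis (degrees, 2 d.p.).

7i means n = 7, l = 6.
|L| − L_z,max = (√42 − 6)ℏ ≈ 0.4807ℏ.
There are 2l+1 = 13 values of m_l.
cos θ_min = 6/√42, so θ_min ≈ 22.21°.

|L|−L_z,max ≈ 0.4807ℏ; 13 values; θ_min ≈ 22.21°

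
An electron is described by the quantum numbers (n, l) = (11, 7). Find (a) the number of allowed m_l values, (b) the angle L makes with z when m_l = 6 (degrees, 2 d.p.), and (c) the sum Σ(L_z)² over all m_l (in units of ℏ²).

There are 2l+1 = 15 values of m_l.
For m_l = 6: cos θ = 6/√56, θ ≈ 36.70°.
Σ m_l² = 280, so Σ(L_z)² = 280 ℏ².

15 values; θ(m_l=6) ≈ 36.70°; Σ(L_z)² = 280 ℏ²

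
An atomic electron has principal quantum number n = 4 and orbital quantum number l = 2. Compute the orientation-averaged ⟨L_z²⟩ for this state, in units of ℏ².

⟨L_z²⟩ = 2 ℏ²

The allowed m_l values are -2, -1, 0, 1, 2.
Average of L_z² over 5 states: 10/5 ℏ² = 2 ℏ².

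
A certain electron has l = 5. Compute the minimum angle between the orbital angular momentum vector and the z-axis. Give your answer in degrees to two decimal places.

θ_min ≈ 24.09°

|L|² = l(l+1)ℏ² = 30ℏ², so |L| = √30 ℏ.
The smallest angle corresponds to the largest L_z, i.e. m_l = l = 5, giving L_z = 5ℏ.
cos θ_min = 5/√30, so θ_min ≈ 24.09°.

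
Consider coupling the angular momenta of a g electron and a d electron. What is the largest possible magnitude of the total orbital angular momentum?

The total orbital quantum number L ranges from |l₁ − l₂| to l₁ + l₂ in integer steps.
So L can be 2, 3, 4, 5, 6.
The largest magnitude corresponds to L = 6: |L_tot| = ℏ√(6·7) = √42 ℏ.

|L_tot|_max = √42 ℏ ≈ 6.481ℏ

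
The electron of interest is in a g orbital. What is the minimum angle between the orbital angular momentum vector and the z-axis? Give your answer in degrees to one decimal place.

For a g orbital, l = 4.
|L| = √(l(l+1)) ℏ = 2√5 ℏ.
The smallest angle corresponds to the largest L_z, i.e. m_l = l = 4, giving L_z = 4ℏ.
cos θ_min = 4/√20, so θ_min ≈ 26.6°.

θ_min ≈ 26.6°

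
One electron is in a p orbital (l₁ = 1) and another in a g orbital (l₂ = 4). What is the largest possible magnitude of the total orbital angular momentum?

|L_tot|_max = √30 ℏ ≈ 5.477ℏ

L runs from |1 − 4| = 3 to 1 + 4 = 5.
Allowed values: L = 3, 4, 5.
The largest magnitude corresponds to L = 5: |L_tot| = ℏ√(5·6) = √30 ℏ.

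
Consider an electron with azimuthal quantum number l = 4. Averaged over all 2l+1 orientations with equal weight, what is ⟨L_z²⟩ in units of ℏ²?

⟨L_z²⟩ = 6.667 ℏ²

The allowed m_l values are -4, -3, -2, -1, 0, 1, 2, 3, 4.
⟨L_z²⟩ = ℏ²·l(l+1)/3 = 6.667ℏ².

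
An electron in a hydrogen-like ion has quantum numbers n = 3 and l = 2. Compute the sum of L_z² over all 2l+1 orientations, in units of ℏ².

The allowed m_l values are -2, -1, 0, 1, 2.
Summing m² from −2 to 2: Σ m_l² = 10.

Σ(L_z)² = 10 ℏ²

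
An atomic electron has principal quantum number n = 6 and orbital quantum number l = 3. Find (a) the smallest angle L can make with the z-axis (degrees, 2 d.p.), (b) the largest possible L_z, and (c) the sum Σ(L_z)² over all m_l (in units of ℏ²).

θ_min ≈ 30.00°; L_z,max = 3ℏ; Σ(L_z)² = 28 ℏ²

cos θ_min = 3/√12, so θ_min ≈ 30.00°.
L_z,max = lℏ = 3ℏ.
Σ m_l² = 28, so Σ(L_z)² = 28 ℏ².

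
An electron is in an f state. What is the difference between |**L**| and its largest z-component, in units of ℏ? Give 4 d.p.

|L| − L_z,max ≈ 0.4641ℏ

The letter f corresponds to l = 3.
|L| = 2√3 ℏ ≈ 3.4641ℏ, while L_z,max = lℏ = 3ℏ.
The difference is (2√3 − 3)ℏ ≈ 0.4641ℏ.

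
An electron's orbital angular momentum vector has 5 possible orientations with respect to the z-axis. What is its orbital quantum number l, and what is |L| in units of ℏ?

2l + 1 = 5 ⇒ l = 2.
Then |L| = √(l(l+1)) ℏ = √6 ℏ.

l = 2, |L| = √6 ℏ ≈ 2.449ℏ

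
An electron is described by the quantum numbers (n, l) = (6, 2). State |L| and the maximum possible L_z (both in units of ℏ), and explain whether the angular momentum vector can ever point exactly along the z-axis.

|L| = √6 ℏ ≈ 2.4495ℏ, while L_z,max = lℏ = 2ℏ.
Since |L| > L_z,max, the vector can never point exactly along z; the closest it comes is θ_min = arccos(2/√6) ≈ 35.3°.

No: L_z,max = 2ℏ < |L| = √6 ℏ ≈ 2.449ℏ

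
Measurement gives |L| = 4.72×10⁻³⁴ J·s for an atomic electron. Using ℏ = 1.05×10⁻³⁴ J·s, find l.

Dividing by ℏ: |L|/ℏ ≈ 4.495.
l(l+1) ≈ 4.495² ≈ 20.21, so l = 4.

l = 4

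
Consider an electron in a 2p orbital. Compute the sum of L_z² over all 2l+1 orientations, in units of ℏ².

Σ(L_z)² = 2 ℏ²

For 2p, l = 1.
m_l runs from −1 to 1, i.e. {-1, 0, 1}.
Σ m_l² = l(l+1)(2l+1)/3 = 1·2·3/3 = 2.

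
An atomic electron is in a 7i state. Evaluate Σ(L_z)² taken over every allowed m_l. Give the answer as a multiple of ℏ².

7i means n = 7, l = 6.
The allowed m_l values are -6, -5, -4, -3, -2, -1, 0, 1, 2, 3, 4, 5, 6.
Σ m_l² = l(l+1)(2l+1)/3 = 6·7·13/3 = 182.

Σ(L_z)² = 182 ℏ²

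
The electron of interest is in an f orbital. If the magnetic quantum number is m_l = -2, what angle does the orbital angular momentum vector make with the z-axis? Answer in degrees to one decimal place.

An f state has l = 3.
|L| = ℏ√(l(l+1)) = 2√3 ℏ.
L_z = m_l ℏ = −2ℏ.
cos θ = L_z/|L| = -2/√12, so θ ≈ 125.3°.

θ ≈ 125.3°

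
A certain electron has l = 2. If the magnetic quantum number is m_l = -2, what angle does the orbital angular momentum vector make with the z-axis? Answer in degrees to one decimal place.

θ ≈ 144.7°

|L| = ℏ√(l(l+1)) = √6 ℏ.
L_z = m_l ℏ = −2ℏ.
cos θ = L_z/|L| = -2/√6, so θ ≈ 144.7°.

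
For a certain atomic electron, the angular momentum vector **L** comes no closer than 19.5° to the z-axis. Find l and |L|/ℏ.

At minimum angle, m_l = l, so cos θ = l/√(l(l+1)); cos²θ = l/(l+1) = 0.8886.
Thus l = 0.8886/(1 − 0.8886) ≈ 8.
Then |L| = ℏ√(8·9) = 6√2 ℏ.

l = 8, |L| = 6√2 ℏ ≈ 8.485ℏ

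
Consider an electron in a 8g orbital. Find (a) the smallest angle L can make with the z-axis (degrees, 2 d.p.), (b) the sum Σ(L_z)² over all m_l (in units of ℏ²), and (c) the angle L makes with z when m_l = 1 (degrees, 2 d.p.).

θ_min ≈ 26.57°; Σ(L_z)² = 60 ℏ²; θ(m_l=1) ≈ 77.08°

The 8g subshell has l = 4.
cos θ_min = 4/√20, so θ_min ≈ 26.57°.
Σ m_l² = 60, so Σ(L_z)² = 60 ℏ².
For m_l = 1: cos θ = 1/√20, θ ≈ 77.08°.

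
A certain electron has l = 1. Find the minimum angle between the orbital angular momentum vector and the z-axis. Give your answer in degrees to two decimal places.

|L| = √(l(l+1)) ℏ = √2 ℏ.
The smallest angle corresponds to the largest L_z, i.e. m_l = l = 1, giving L_z = 1ℏ.
cos θ_min = 1/√2, so θ_min ≈ 45.00°.

θ_min ≈ 45.00°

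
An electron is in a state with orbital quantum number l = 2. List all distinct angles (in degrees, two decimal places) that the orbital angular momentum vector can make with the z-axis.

|L| = ℏ√(l(l+1)) = √6 ℏ.
cos θ = m_l/√6 for each m_l ∈ {-2, -1, 0, 1, 2}.

θ ∈ {35.26°, 65.91°, 90.00°, 114.09°, 144.74°}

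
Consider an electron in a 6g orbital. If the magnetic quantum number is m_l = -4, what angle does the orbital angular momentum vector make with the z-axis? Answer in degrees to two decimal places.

For 6g, l = 4.
|L| = ℏ√(l(l+1)) = 2√5 ℏ.
L_z = m_l ℏ = −4ℏ.
cos θ = L_z/|L| = -4/√20, so θ ≈ 153.43°.

θ ≈ 153.43°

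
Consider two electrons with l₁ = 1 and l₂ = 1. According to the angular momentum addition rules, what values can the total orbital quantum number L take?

L runs from |1 − 1| = 0 to 1 + 1 = 2.
L ∈ {0, 1, 2}.

L = 0, 1, 2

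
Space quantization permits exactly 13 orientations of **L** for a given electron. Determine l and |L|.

2l + 1 = 13 ⇒ l = 6.
|L| = ℏ√(l(l+1)) = ℏ√(6·7) = √42 ℏ.

l = 6, |L| = √42 ℏ ≈ 6.481ℏ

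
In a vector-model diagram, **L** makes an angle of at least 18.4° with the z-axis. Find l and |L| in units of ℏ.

cos θ_min = l/√(l(l+1)) = √(l/(l+1)), so l/(l+1) = cos²(18.4°) = 0.9004.
l = cos²θ/sin²θ ≈ 9.
Then |L| = ℏ√(9·10) = 3√10 ℏ.

l = 9, |L| = 3√10 ℏ ≈ 9.487ℏ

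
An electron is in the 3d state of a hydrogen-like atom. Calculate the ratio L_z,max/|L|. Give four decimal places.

L_z,max/|L| = 0.8165

The 3d subshell has l = 2.
|L| = √6 ℏ ≈ 2.4495ℏ, while L_z,max = lℏ = 2ℏ.
L_z,max/|L| = 2/√6 = 0.8165.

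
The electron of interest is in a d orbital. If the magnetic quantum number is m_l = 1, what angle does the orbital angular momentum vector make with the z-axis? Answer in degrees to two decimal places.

θ ≈ 65.91°

A d state has l = 2.
|L|² = l(l+1)ℏ² = 6ℏ², so |L| = √6 ℏ.
L_z = m_l ℏ = 1ℏ.
cos θ = L_z/|L| = 1/√6, so θ ≈ 65.91°.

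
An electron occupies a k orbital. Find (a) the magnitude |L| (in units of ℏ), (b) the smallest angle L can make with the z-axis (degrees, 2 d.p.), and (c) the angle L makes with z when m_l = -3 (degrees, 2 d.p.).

|L| = 2√14 ℏ ≈ 7.483ℏ; θ_min ≈ 20.70°; θ(m_l=-3) ≈ 113.63°

A k state has l = 7.
|L| = ℏ√(7·8) = 2√14 ℏ ≈ 7.483ℏ.
cos θ_min = 7/√56, so θ_min ≈ 20.70°.
For m_l = -3: cos θ = -3/√56, θ ≈ 113.63°.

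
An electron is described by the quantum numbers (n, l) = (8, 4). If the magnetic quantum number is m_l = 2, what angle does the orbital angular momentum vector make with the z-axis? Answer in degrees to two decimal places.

|L| = √(l(l+1)) ℏ = 2√5 ℏ.
L_z = m_l ℏ = 2ℏ.
cos θ = L_z/|L| = 2/√20, so θ ≈ 63.43°.

θ ≈ 63.43°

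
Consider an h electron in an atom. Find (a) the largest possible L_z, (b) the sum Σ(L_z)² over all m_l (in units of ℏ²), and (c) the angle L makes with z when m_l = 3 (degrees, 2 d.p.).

L_z,max = 5ℏ; Σ(L_z)² = 110 ℏ²; θ(m_l=3) ≈ 56.79°

For an h orbital, l = 5.
L_z,max = lℏ = 5ℏ.
Σ m_l² = 110, so Σ(L_z)² = 110 ℏ².
For m_l = 3: cos θ = 3/√30, θ ≈ 56.79°.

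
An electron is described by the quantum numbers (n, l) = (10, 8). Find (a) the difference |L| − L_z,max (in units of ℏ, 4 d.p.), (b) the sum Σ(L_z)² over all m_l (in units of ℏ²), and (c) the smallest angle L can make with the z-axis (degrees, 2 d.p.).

|L| − L_z,max = (6√2 − 8)ℏ ≈ 0.4853ℏ.
Σ m_l² = 408, so Σ(L_z)² = 408 ℏ².
cos θ_min = 8/√72, so θ_min ≈ 19.47°.

|L|−L_z,max ≈ 0.4853ℏ; Σ(L_z)² = 408 ℏ²; θ_min ≈ 19.47°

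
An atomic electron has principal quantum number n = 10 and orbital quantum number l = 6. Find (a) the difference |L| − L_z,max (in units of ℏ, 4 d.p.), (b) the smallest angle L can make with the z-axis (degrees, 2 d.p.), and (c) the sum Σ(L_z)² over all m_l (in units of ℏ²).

|L|−L_z,max ≈ 0.4807ℏ; θ_min ≈ 22.21°; Σ(L_z)² = 182 ℏ²

|L| − L_z,max = (√42 − 6)ℏ ≈ 0.4807ℏ.
cos θ_min = 6/√42, so θ_min ≈ 22.21°.
Σ m_l² = 182, so Σ(L_z)² = 182 ℏ².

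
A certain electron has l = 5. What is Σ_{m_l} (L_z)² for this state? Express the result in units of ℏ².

m_l runs from −5 to 5, i.e. {-5, -4, -3, -2, -1, 0, 1, 2, 3, 4, 5}.
Σ m_l² = l(l+1)(2l+1)/3 = 5·6·11/3 = 110.

Σ(L_z)² = 110 ℏ²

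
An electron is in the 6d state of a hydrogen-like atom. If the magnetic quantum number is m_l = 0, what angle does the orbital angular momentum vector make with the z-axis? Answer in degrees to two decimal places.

θ ≈ 90.00°

For 6d, l = 2.
|L|² = l(l+1)ℏ² = 6ℏ², so |L| = √6 ℏ.
L_z = m_l ℏ = 0ℏ.
cos θ = L_z/|L| = 0/√6, so θ ≈ 90.00°.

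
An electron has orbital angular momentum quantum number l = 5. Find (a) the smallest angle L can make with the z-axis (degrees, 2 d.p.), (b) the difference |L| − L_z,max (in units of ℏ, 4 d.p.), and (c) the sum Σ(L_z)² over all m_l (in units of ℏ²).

cos θ_min = 5/√30, so θ_min ≈ 24.09°.
|L| − L_z,max = (√30 − 5)ℏ ≈ 0.4772ℏ.
Σ m_l² = 110, so Σ(L_z)² = 110 ℏ².

θ_min ≈ 24.09°; |L|−L_z,max ≈ 0.4772ℏ; Σ(L_z)² = 110 ℏ²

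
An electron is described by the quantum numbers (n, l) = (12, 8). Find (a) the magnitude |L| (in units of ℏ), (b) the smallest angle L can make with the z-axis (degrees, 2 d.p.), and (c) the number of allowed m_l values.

|L| = 6√2 ℏ ≈ 8.485ℏ; θ_min ≈ 19.47°; 17 values

|L| = ℏ√(8·9) = 6√2 ℏ ≈ 8.485ℏ.
cos θ_min = 8/√72, so θ_min ≈ 19.47°.
There are 2l+1 = 17 values of m_l.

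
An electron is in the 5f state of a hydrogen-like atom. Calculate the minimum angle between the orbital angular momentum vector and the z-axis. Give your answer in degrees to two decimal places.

5f means n = 5, l = 3.
|L| = √(l(l+1)) ℏ = 2√3 ℏ.
The smallest angle corresponds to the largest L_z, i.e. m_l = l = 3, giving L_z = 3ℏ.
cos θ_min = 3/√12, so θ_min ≈ 30.00°.

θ_min ≈ 30.00°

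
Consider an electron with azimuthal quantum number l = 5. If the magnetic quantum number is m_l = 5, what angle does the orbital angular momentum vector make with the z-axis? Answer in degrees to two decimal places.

θ ≈ 24.09°

|L| = √(l(l+1)) ℏ = √30 ℏ.
L_z = m_l ℏ = 5ℏ.
cos θ = L_z/|L| = 5/√30, so θ ≈ 24.09°.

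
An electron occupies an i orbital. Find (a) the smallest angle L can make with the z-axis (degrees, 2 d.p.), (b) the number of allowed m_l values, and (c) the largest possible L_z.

For an i orbital, l = 6.
cos θ_min = 6/√42, so θ_min ≈ 22.21°.
There are 2l+1 = 13 values of m_l.
L_z,max = lℏ = 6ℏ.

θ_min ≈ 22.21°; 13 values; L_z,max = 6ℏ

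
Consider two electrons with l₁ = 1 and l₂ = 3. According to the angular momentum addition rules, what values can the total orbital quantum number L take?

By the triangle rule, |l₁ − l₂| ≤ L ≤ l₁ + l₂.
Allowed values: L = 2, 3, 4.

L = 2, 3, 4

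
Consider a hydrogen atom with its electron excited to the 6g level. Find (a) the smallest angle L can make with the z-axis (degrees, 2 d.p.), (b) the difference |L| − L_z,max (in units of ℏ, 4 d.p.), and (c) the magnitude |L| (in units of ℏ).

θ_min ≈ 26.57°; |L|−L_z,max ≈ 0.4721ℏ; |L| = 2√5 ℏ ≈ 4.472ℏ

The 6g level has l = 4.
cos θ_min = 4/√20, so θ_min ≈ 26.57°.
|L| − L_z,max = (2√5 − 4)ℏ ≈ 0.4721ℏ.
|L| = ℏ√(4·5) = 2√5 ℏ ≈ 4.472ℏ.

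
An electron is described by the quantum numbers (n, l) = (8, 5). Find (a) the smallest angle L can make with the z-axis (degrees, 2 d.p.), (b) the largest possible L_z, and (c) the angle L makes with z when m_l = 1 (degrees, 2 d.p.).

cos θ_min = 5/√30, so θ_min ≈ 24.09°.
L_z,max = lℏ = 5ℏ.
For m_l = 1: cos θ = 1/√30, θ ≈ 79.48°.

θ_min ≈ 24.09°; L_z,max = 5ℏ; θ(m_l=1) ≈ 79.48°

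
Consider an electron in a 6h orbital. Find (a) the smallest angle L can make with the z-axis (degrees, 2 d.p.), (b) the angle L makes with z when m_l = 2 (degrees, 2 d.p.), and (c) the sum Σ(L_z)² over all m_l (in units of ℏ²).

6h means n = 6, l = 5.
cos θ_min = 5/√30, so θ_min ≈ 24.09°.
For m_l = 2: cos θ = 2/√30, θ ≈ 68.58°.
Σ m_l² = 110, so Σ(L_z)² = 110 ℏ².

θ_min ≈ 24.09°; θ(m_l=2) ≈ 68.58°; Σ(L_z)² = 110 ℏ²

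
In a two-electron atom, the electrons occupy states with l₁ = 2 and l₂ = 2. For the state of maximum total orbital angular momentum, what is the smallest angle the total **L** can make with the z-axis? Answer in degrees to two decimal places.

L runs from |2 − 2| = 0 to 2 + 2 = 4.
L ∈ {0, 1, 2, 3, 4}.
The maximum is L = 4, with |L_tot| = ℏ√(4·5) = 2√5 ℏ.
The minimum angle with z is arccos(4/√20) ≈ 26.57°.

θ_min ≈ 26.57°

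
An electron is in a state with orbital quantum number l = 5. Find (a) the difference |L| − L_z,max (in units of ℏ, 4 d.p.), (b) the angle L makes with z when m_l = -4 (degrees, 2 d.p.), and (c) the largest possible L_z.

|L| − L_z,max = (√30 − 5)ℏ ≈ 0.4772ℏ.
For m_l = -4: cos θ = -4/√30, θ ≈ 136.91°.
L_z,max = lℏ = 5ℏ.

|L|−L_z,max ≈ 0.4772ℏ; θ(m_l=-4) ≈ 136.91°; L_z,max = 5ℏ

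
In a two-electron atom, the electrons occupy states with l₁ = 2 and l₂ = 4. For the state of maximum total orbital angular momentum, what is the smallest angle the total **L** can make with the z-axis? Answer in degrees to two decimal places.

The total orbital quantum number L ranges from |l₁ − l₂| to l₁ + l₂ in integer steps.
L ∈ {2, 3, 4, 5, 6}.
The maximum is L = 6, with |L_tot| = ℏ√(6·7) = √42 ℏ.
The minimum angle with z is arccos(6/√42) ≈ 22.21°.

θ_min ≈ 22.21°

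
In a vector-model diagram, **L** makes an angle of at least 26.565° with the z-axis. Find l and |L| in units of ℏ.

l = 4, |L| = 2√5 ℏ ≈ 4.472ℏ

At minimum angle, m_l = l, so cos θ = l/√(l(l+1)); cos²θ = l/(l+1) = 0.8000.
Thus l = 0.8000/(1 − 0.8000) ≈ 4.
Then |L| = ℏ√(4·5) = 2√5 ℏ.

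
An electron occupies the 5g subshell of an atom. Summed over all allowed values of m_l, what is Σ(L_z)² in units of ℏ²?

Σ(L_z)² = 60 ℏ²

5g means n = 5, l = 4.
m_l ∈ {-4, -3, -2, -1, 0, 1, 2, 3, 4}.
Summing m² from −4 to 4: Σ m_l² = 60.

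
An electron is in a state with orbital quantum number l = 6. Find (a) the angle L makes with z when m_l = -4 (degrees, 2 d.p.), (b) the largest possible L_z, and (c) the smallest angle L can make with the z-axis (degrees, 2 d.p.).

θ(m_l=-4) ≈ 128.11°; L_z,max = 6ℏ; θ_min ≈ 22.21°

For m_l = -4: cos θ = -4/√42, θ ≈ 128.11°.
L_z,max = lℏ = 6ℏ.
cos θ_min = 6/√42, so θ_min ≈ 22.21°.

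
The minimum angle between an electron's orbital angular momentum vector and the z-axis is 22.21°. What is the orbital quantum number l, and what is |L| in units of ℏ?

l = 6, |L| = √42 ℏ ≈ 6.481ℏ

At minimum angle, m_l = l, so cos θ = l/√(l(l+1)); cos²θ = l/(l+1) = 0.8571.
Solving: l = 6.
Then |L| = ℏ√(6·7) = √42 ℏ.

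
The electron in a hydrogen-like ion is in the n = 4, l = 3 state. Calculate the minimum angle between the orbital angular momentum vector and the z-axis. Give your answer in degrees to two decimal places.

|L| = √(l(l+1)) ℏ = 2√3 ℏ.
The smallest angle corresponds to the largest L_z, i.e. m_l = l = 3, giving L_z = 3ℏ.
cos θ_min = 3/√12, so θ_min ≈ 30.00°.

θ_min ≈ 30.00°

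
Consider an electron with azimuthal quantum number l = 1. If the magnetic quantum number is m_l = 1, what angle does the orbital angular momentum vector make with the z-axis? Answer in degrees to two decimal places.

|L| = √(l(l+1)) ℏ = √2 ℏ.
L_z = m_l ℏ = 1ℏ.
cos θ = L_z/|L| = 1/√2, so θ ≈ 45.00°.

θ ≈ 45.00°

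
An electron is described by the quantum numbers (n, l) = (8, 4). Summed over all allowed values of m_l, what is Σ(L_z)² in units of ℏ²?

Σ(L_z)² = 60 ℏ²

m_l ∈ {-4, -3, -2, -1, 0, 1, 2, 3, 4}.
Σ m_l² = 2·(1 + 4 + 9 + 16) = 60.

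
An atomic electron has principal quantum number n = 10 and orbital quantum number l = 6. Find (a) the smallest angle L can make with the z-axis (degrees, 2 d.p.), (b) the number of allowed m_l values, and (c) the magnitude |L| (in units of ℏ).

cos θ_min = 6/√42, so θ_min ≈ 22.21°.
There are 2l+1 = 13 values of m_l.
|L| = ℏ√(6·7) = √42 ℏ ≈ 6.481ℏ.

θ_min ≈ 22.21°; 13 values; |L| = √42 ℏ ≈ 6.481ℏ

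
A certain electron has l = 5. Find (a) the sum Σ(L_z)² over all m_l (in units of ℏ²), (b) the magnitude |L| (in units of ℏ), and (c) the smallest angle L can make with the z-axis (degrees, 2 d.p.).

Σ(L_z)² = 110 ℏ²; |L| = √30 ℏ ≈ 5.477ℏ; θ_min ≈ 24.09°

Σ m_l² = 110, so Σ(L_z)² = 110 ℏ².
|L| = ℏ√(5·6) = √30 ℏ ≈ 5.477ℏ.
cos θ_min = 5/√30, so θ_min ≈ 24.09°.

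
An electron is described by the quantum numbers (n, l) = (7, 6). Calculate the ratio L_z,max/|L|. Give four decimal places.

L_z,max/|L| = 0.9258

|L| = √42 ℏ ≈ 6.4807ℏ, while L_z,max = lℏ = 6ℏ.
L_z,max/|L| = 6/√42 = 0.9258.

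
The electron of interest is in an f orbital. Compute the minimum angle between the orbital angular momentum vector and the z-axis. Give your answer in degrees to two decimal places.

θ_min ≈ 30.00°

For an f orbital, l = 3.
|L| = √(l(l+1)) ℏ = 2√3 ℏ.
The smallest angle corresponds to the largest L_z, i.e. m_l = l = 3, giving L_z = 3ℏ.
cos θ_min = 3/√12, so θ_min ≈ 30.00°.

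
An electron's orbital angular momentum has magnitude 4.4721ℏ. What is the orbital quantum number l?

l = 4

(|L|/ℏ)² = l(l+1) = 20.
l² + l − 20 = 0 ⇒ l = 4.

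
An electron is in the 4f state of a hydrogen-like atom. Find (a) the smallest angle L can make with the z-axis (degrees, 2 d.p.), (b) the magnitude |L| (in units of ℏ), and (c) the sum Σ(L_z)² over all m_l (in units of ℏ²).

θ_min ≈ 30.00°; |L| = 2√3 ℏ ≈ 3.464ℏ; Σ(L_z)² = 28 ℏ²

The 4f subshell has l = 3.
cos θ_min = 3/√12, so θ_min ≈ 30.00°.
|L| = ℏ√(3·4) = 2√3 ℏ ≈ 3.464ℏ.
Σ m_l² = 28, so Σ(L_z)² = 28 ℏ².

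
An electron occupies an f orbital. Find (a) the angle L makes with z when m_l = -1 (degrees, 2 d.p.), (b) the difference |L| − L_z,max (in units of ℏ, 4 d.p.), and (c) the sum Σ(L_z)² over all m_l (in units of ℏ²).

For an f orbital, l = 3.
For m_l = -1: cos θ = -1/√12, θ ≈ 106.78°.
|L| − L_z,max = (2√3 − 3)ℏ ≈ 0.4641ℏ.
Σ m_l² = 28, so Σ(L_z)² = 28 ℏ².

θ(m_l=-1) ≈ 106.78°; |L|−L_z,max ≈ 0.4641ℏ; Σ(L_z)² = 28 ℏ²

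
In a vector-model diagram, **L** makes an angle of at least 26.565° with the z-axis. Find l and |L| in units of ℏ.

l = 4, |L| = 2√5 ℏ ≈ 4.472ℏ

cos²θ_min = l/(l+1) = 0.8000.
Thus l = 0.8000/(1 − 0.8000) ≈ 4.
Then |L| = ℏ√(4·5) = 2√5 ℏ.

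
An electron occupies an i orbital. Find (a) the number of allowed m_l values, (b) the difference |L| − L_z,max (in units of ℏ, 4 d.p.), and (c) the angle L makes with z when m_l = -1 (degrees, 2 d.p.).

13 values; |L|−L_z,max ≈ 0.4807ℏ; θ(m_l=-1) ≈ 98.88°

For an i orbital, l = 6.
There are 2l+1 = 13 values of m_l.
|L| − L_z,max = (√42 − 6)ℏ ≈ 0.4807ℏ.
For m_l = -1: cos θ = -1/√42, θ ≈ 98.88°.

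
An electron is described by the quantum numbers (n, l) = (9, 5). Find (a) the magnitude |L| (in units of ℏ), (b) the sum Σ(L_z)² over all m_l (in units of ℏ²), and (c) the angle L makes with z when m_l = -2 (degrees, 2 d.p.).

|L| = ℏ√(5·6) = √30 ℏ ≈ 5.477ℏ.
Σ m_l² = 110, so Σ(L_z)² = 110 ℏ².
For m_l = -2: cos θ = -2/√30, θ ≈ 111.42°.

|L| = √30 ℏ ≈ 5.477ℏ; Σ(L_z)² = 110 ℏ²; θ(m_l=-2) ≈ 111.42°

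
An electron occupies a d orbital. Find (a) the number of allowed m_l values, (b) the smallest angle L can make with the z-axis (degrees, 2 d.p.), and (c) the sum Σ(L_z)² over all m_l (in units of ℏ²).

5 values; θ_min ≈ 35.26°; Σ(L_z)² = 10 ℏ²

D corresponds to l = 2.
There are 2l+1 = 5 values of m_l.
cos θ_min = 2/√6, so θ_min ≈ 35.26°.
Σ m_l² = 10, so Σ(L_z)² = 10 ℏ².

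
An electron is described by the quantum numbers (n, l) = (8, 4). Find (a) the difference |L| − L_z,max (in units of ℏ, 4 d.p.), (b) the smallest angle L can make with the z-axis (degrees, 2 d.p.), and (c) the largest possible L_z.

|L|−L_z,max ≈ 0.4721ℏ; θ_min ≈ 26.57°; L_z,max = 4ℏ

|L| − L_z,max = (2√5 − 4)ℏ ≈ 0.4721ℏ.
cos θ_min = 4/√20, so θ_min ≈ 26.57°.
L_z,max = lℏ = 4ℏ.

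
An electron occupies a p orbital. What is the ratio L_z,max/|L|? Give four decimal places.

L_z,max/|L| = 0.7071

A p state has l = 1.
|L| = √2 ℏ ≈ 1.4142ℏ, while L_z,max = lℏ = 1ℏ.
L_z,max/|L| = 1/√2 = 0.7071.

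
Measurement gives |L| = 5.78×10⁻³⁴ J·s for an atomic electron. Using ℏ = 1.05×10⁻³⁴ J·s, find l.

l = 5

In units of ℏ, |L| ≈ 5.505.
(|L|/ℏ)² = l(l+1) ≈ 30.30 ⇒ l = 5.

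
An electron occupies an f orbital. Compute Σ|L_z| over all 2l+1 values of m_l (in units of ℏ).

An f state has l = 3.
The allowed m_l values are -3, -2, -1, 0, 1, 2, 3.
Σ|m_l| = 2(1+2+…+3) = 12.

Σ|L_z| = 12 ℏ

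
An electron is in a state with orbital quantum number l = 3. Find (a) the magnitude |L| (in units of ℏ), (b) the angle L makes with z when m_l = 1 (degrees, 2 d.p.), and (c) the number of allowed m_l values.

|L| = 2√3 ℏ ≈ 3.464ℏ; θ(m_l=1) ≈ 73.22°; 7 values

|L| = ℏ√(3·4) = 2√3 ℏ ≈ 3.464ℏ.
For m_l = 1: cos θ = 1/√12, θ ≈ 73.22°.
There are 2l+1 = 7 values of m_l.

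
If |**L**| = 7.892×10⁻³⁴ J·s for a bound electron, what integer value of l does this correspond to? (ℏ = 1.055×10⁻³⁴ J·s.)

l = 7

|L|/ℏ = (7.892×10⁻³⁴)/(1.055×10⁻³⁴) ≈ 7.481.
l(l+1) ≈ 7.481² ≈ 55.96, so l = 7.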